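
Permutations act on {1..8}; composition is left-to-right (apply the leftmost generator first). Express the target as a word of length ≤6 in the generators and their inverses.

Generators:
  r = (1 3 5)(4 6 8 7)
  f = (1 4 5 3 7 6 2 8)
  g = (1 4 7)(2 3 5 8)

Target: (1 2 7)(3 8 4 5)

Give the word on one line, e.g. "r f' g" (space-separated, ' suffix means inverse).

g r f' f' g'

  after g: (1 4 7)(2 3 5 8)
  after r: (1 6 8 2 5 7 3)
  after f': (1 7 5 3 8 6 2 4)
  after f': (1 3 2)(4 8 7)
  after g': (1 2 7)(3 8 4 5)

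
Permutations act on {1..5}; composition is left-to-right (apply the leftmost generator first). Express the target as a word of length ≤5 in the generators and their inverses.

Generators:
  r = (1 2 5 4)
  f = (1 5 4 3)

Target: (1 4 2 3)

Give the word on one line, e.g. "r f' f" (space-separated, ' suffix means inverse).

  after f': (1 3 4 5)
  after r: (1 3)(2 5)
  after r: (1 3 2 4)
  after f: (2 3)(4 5)
  after r': (1 4 2 3)

f' r r f r'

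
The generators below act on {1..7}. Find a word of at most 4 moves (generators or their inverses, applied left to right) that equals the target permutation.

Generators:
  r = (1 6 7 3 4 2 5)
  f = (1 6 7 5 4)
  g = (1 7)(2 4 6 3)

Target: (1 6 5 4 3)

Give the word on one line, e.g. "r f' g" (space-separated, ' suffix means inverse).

  after f': (1 4 5 7 6)
  after r': (1 3 7)(2 4)(5 6)
  after g': (1 6 5 4 3)

f' r' g'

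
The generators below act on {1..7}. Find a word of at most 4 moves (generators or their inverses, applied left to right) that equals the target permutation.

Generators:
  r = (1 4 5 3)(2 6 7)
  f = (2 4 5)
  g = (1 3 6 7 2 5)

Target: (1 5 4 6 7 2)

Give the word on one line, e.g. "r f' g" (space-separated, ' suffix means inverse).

  after r: (1 4 5 3)(2 6 7)
  after g': (1 4 2 3 5)
  after r: (1 5 4 6 7 2)

r g' r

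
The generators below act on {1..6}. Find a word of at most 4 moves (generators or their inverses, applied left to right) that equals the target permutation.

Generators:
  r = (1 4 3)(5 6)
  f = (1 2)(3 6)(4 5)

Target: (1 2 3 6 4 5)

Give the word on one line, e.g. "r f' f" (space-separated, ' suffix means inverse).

  after f': (1 2)(3 6)(4 5)
  after r: (1 2 4 6)(3 5)
  after r: (1 2 3 6 4 5)

f' r r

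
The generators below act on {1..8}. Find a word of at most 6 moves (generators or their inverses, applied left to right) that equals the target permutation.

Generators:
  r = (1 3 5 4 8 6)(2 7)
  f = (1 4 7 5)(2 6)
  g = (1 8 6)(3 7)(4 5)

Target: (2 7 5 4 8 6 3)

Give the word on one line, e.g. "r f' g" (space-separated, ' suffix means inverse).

f' g r g'

  after f': (1 5 7 4)(2 6)
  after g: (1 4 8 6 2)(3 7 5)
  after r: (1 8)(2 3)(4 6 7)
  after g': (2 7 5 4 8 6 3)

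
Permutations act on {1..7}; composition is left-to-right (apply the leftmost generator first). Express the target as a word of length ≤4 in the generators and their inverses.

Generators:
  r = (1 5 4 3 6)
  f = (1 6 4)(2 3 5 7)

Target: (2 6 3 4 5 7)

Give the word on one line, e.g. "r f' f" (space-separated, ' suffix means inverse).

f r

  after f: (1 6 4)(2 3 5 7)
  after r: (2 6 3 4 5 7)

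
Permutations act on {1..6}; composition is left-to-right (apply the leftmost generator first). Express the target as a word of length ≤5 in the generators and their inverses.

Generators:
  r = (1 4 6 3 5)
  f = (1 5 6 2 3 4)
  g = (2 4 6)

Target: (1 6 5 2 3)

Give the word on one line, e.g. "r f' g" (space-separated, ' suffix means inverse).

  after f': (1 4 3 2 6 5)
  after f': (1 3 6)(2 5 4)
  after g': (1 3 4 6)(2 5)
  after r': (1 6 5 2 3)

f' f' g' r'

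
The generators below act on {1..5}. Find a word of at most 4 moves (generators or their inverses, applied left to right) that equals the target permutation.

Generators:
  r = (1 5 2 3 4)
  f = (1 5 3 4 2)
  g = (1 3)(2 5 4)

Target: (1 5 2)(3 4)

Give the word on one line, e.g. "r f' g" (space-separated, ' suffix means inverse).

f' g' r f

  after f': (1 2 4 3 5)
  after g': (1 4)(2 5 3)
  after r: (4 5)
  after f: (1 5 2)(3 4)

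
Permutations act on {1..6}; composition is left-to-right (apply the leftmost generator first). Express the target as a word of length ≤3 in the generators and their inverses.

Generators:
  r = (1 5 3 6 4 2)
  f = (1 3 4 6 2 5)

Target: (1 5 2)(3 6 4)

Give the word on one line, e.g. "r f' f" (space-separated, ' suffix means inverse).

f r'

  after f: (1 3 4 6 2 5)
  after r': (1 5 2)(3 6 4)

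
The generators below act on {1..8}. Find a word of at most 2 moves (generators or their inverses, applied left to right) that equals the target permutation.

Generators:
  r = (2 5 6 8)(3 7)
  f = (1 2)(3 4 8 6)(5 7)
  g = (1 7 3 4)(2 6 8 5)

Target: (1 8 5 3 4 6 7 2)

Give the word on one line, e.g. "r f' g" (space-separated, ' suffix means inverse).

  after f: (1 2)(3 4 8 6)(5 7)
  after r': (1 8 5 3 4 6 7 2)

f r'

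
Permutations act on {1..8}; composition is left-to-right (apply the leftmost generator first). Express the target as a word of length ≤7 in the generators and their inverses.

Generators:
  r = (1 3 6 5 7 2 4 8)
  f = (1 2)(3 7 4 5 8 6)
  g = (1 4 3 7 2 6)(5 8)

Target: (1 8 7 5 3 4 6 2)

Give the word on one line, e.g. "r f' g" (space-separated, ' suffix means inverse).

f' f' g' r f

  after f': (1 2)(3 6 8 5 4 7)
  after f': (3 8 4)(5 7 6)
  after g': (1 6 8)(2 7)(3 5)
  after r: (1 5 6)(3 7 4 8)
  after f: (1 8 7 5 3 4 6 2)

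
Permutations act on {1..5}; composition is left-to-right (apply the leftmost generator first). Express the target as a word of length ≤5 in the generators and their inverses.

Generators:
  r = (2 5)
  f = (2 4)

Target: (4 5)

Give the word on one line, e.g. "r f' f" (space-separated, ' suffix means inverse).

  after r: (2 5)
  after f: (2 5 4)
  after r: (4 5)

r f r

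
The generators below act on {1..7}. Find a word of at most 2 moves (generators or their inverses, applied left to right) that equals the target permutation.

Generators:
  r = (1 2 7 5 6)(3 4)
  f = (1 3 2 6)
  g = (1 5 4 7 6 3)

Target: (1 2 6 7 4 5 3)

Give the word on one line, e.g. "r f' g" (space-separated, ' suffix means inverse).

g' f

  after g': (1 3 6 7 4 5)
  after f: (1 2 6 7 4 5 3)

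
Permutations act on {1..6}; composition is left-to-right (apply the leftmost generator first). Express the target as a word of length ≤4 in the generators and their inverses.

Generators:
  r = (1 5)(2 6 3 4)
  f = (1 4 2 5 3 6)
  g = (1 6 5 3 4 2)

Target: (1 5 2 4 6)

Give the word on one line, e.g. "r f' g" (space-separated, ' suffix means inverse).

f' g' r

  after f': (1 6 3 5 2 4)
  after g': (2 3 6 5 4)
  after r: (1 5 2 4 6)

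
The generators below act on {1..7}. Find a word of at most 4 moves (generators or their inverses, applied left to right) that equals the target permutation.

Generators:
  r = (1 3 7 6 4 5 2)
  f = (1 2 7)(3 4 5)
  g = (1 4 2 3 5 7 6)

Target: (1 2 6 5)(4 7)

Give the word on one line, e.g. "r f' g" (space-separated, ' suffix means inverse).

  after f: (1 2 7)(3 4 5)
  after r: (2 6 4)(3 5 7)
  after f: (1 2 6 5)(4 7)

f r f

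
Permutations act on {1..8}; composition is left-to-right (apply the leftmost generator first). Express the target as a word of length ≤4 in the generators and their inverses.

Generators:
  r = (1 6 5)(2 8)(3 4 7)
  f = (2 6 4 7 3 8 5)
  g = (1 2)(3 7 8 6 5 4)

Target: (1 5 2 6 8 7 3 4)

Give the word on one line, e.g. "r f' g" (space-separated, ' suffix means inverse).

f' r'

  after f': (2 5 8 3 7 4 6)
  after r': (1 5 2 6 8 7 3 4)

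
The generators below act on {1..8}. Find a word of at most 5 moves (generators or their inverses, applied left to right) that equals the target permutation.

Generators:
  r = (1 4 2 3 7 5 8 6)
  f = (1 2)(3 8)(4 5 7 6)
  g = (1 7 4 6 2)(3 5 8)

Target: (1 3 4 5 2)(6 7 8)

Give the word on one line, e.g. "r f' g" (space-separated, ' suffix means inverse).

  after r': (1 6 8 5 7 3 2 4)
  after g: (1 2 6 3)(4 7 5)
  after r: (1 3 4 5 2)(6 7 8)

r' g r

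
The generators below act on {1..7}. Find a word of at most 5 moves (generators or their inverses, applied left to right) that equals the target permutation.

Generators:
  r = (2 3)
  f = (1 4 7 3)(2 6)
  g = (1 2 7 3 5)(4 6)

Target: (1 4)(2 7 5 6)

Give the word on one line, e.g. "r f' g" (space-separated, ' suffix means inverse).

g g f' r r

  after g: (1 2 7 3 5)(4 6)
  after g: (1 7 5 2 3)
  after f': (1 4)(2 7 5 6)
  after r: (1 4)(2 7 5 6 3)
  after r: (1 4)(2 7 5 6)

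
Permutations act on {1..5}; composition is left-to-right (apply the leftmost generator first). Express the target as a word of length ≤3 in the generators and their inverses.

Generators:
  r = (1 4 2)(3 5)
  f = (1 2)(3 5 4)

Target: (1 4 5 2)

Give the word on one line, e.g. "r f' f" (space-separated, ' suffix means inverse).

  after f': (1 2)(3 4 5)
  after f': (3 5 4)
  after r: (1 4 5 2)

f' f' r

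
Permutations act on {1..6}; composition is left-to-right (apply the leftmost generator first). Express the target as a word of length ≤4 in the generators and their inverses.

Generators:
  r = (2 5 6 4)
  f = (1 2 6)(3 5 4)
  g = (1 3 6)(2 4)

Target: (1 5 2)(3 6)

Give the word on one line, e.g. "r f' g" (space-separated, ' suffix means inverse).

  after f: (1 2 6)(3 5 4)
  after g': (1 4)(2 3 5)
  after g': (1 2)(3 5 4 6)
  after r: (1 5 2)(3 6)

f g' g' r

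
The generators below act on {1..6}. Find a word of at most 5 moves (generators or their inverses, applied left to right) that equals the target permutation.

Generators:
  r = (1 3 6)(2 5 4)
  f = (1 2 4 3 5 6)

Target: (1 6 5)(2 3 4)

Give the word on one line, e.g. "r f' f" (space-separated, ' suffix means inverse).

  after r': (1 6 3)(2 4 5)
  after f': (1 5)(3 6 4)
  after f': (1 3 5 6 2)
  after r: (1 6 5)(2 3 4)

r' f' f' r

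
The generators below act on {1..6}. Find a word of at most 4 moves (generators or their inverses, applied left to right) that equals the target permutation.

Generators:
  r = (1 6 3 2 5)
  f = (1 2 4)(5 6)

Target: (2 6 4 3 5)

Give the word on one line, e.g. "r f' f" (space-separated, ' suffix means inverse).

f' r' f

  after f': (1 4 2)(5 6)
  after r': (1 4 3 6 2 5)
  after f: (2 6 4 3 5)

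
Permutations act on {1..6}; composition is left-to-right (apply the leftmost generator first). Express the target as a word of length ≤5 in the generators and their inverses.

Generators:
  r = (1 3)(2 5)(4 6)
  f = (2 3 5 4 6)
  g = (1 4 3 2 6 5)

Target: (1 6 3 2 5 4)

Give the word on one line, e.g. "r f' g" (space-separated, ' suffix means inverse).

  after r': (1 3)(2 5)(4 6)
  after f: (1 5 3)(2 4)
  after r': (1 2 6 4 5)
  after g: (1 6 3 2 5 4)

r' f r' g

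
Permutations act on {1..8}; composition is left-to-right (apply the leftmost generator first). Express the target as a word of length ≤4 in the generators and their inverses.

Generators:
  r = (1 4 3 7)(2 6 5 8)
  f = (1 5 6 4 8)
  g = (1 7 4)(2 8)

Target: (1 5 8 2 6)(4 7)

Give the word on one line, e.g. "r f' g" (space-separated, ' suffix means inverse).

  after g': (1 4 7)(2 8)
  after f': (1 6 5)(2 4 7 8)
  after f': (1 5 8 2 6)(4 7)

g' f' f'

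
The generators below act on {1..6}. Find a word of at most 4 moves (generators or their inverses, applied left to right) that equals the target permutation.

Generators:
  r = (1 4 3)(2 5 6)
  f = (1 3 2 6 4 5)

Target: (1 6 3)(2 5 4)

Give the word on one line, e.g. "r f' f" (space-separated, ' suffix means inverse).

r' f f

  after r': (1 3 4)(2 6 5)
  after f: (1 2 4 3 5 6)
  after f: (1 6 3)(2 5 4)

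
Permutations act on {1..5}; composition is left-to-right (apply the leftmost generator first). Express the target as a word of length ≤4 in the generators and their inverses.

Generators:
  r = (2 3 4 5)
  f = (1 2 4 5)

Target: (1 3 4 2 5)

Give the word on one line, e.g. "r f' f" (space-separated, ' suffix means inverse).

r f r f

  after r: (2 3 4 5)
  after f: (1 2 3 5 4)
  after r: (1 3 2 4)
  after f: (1 3 4 2 5)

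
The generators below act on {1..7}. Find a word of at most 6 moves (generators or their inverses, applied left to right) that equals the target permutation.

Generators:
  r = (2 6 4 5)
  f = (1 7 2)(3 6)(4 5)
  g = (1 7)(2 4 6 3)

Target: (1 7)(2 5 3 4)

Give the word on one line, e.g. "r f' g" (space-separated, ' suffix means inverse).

r r g r r

  after r: (2 6 4 5)
  after r: (2 4)(5 6)
  after g: (1 7)(2 6 5 3)
  after r: (1 7)(2 4 5 3 6)
  after r: (1 7)(2 5 3 4)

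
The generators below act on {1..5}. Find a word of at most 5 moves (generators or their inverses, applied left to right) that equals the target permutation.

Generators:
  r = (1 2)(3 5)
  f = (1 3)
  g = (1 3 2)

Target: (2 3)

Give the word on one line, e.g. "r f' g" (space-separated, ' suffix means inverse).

  after g': (1 2 3)
  after f: (1 2)
  after g: (2 3)

g' f g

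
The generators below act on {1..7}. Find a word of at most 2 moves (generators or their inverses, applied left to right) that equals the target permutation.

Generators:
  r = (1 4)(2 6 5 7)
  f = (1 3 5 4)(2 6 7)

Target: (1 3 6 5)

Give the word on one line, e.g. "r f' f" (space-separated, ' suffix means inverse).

  after f: (1 3 5 4)(2 6 7)
  after r': (1 3 6 5)

f r'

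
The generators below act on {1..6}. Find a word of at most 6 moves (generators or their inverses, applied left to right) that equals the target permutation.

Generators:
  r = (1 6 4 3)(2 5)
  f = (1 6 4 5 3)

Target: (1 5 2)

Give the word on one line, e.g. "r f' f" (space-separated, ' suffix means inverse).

r' f' r r

  after r': (1 3 4 6)(2 5)
  after f': (1 5 2 4)(3 6)
  after r: (1 2 3 4 6)
  after r: (1 5 2)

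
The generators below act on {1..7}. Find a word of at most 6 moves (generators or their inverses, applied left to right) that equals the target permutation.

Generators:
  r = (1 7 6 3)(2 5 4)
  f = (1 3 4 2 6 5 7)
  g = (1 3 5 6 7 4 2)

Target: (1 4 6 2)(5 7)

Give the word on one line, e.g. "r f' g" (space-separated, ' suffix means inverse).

f g' f f

  after f: (1 3 4 2 6 5 7)
  after g': (2 5 6 3 7)
  after f: (1 3)(2 7 6 4)
  after f: (1 4 6 2)(5 7)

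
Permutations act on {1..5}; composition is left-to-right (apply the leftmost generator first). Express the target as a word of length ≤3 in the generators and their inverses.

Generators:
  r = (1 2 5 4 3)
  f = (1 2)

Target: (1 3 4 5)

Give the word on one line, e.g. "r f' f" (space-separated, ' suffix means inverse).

r' f

  after r': (1 3 4 5 2)
  after f: (1 3 4 5)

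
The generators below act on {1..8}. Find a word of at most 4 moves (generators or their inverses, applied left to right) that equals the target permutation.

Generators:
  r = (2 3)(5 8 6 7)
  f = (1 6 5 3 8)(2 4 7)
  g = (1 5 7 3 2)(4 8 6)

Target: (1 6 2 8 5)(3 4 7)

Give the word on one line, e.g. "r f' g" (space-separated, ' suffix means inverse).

  after r: (2 3)(5 8 6 7)
  after f: (1 6 2 8 5)(3 4 7)

r f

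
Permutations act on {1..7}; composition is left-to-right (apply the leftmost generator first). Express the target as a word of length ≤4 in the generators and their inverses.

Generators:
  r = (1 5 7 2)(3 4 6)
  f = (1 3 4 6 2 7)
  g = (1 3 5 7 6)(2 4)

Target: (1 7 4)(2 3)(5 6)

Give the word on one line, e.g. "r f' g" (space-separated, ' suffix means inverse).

  after r: (1 5 7 2)(3 4 6)
  after g: (1 7 4)(2 3)(5 6)

r g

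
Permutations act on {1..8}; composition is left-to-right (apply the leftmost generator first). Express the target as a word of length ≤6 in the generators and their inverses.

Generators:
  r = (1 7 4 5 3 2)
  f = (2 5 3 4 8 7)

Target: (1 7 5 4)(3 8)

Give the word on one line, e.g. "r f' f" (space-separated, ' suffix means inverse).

  after r: (1 7 4 5 3 2)
  after f': (1 8 4 2)(3 7)
  after r: (1 8 5 3 4)(2 7)
  after f: (1 7 5 4)(3 8)

r f' r f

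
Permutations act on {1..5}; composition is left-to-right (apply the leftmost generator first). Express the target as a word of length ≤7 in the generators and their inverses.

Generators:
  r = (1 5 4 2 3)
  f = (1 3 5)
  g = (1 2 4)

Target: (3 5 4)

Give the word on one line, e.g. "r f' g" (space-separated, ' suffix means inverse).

  after g': (1 4 2)
  after r: (1 2 5 4 3)
  after g': (2 5)(3 4)
  after f': (1 5 2 3 4)
  after r': (3 5 4)

g' r g' f' r'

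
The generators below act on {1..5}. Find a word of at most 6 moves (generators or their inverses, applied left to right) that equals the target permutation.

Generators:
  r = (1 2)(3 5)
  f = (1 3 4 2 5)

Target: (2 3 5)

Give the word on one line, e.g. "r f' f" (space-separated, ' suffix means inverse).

f f r' f r

  after f: (1 3 4 2 5)
  after f: (1 4 5 3 2)
  after r': (1 4 3)
  after f: (1 2 5)
  after r: (2 3 5)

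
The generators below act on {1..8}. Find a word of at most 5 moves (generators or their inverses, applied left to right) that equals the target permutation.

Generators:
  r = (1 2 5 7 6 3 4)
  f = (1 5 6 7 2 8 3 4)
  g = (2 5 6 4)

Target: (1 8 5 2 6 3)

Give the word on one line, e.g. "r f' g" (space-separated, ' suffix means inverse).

  after f: (1 5 6 7 2 8 3 4)
  after r': (1 2 8 6 5 7)
  after f: (1 8 7 5 2 3 4)
  after g: (1 8 7 6 4)(2 3)
  after r': (1 8 5 2 6 3)

f r' f g r'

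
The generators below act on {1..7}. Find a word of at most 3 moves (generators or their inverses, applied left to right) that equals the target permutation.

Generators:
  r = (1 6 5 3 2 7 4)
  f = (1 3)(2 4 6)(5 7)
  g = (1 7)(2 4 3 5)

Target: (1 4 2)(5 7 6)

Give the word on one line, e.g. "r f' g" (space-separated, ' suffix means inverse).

g r

  after g: (1 7)(2 4 3 5)
  after r: (1 4 2)(5 7 6)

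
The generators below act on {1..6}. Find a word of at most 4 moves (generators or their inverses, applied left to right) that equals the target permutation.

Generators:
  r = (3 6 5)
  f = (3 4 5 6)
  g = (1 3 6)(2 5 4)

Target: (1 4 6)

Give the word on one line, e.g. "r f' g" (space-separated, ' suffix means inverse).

  after g': (1 6 3)(2 4 5)
  after r: (1 5 2 4 3)
  after g: (1 4 6)

g' r g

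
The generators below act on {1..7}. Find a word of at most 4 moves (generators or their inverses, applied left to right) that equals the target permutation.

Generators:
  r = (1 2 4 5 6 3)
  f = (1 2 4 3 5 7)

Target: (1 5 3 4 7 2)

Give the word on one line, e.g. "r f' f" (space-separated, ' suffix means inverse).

  after r: (1 2 4 5 6 3)
  after f: (1 4 7)(2 3)(5 6)
  after r: (1 5 3 4 7 2)

r f r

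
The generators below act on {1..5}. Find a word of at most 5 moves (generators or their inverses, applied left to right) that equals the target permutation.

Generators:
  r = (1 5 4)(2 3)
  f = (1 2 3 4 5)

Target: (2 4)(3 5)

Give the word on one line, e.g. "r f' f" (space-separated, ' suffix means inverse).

r r f' f' f'

  after r: (1 5 4)(2 3)
  after r: (1 4 5)
  after f': (1 3 2)
  after f': (1 2 5 4 3)
  after f': (2 4)(3 5)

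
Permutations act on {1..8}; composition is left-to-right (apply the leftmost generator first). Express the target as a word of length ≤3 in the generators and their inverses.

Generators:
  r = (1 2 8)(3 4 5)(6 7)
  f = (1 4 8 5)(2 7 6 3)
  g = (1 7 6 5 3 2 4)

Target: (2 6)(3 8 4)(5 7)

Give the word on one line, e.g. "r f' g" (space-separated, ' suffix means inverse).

g' f'

  after g': (1 4 2 3 5 6 7)
  after f': (2 6)(3 8 4)(5 7)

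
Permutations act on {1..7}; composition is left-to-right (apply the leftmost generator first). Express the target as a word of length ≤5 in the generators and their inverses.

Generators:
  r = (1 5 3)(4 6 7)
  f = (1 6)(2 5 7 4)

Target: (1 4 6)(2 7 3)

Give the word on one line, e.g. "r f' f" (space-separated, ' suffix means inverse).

f r' f' r

  after f: (1 6)(2 5 7 4)
  after r': (1 4 2)(3 5 6)
  after f': (1 7 5)(2 6 3)
  after r: (1 4 6)(2 7 3)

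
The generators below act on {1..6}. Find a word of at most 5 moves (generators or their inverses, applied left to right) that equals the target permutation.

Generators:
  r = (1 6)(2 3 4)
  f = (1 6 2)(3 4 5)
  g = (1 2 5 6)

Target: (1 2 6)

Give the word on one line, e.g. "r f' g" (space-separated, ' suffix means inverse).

  after g': (1 6 5 2)
  after r': (2 6 5 4 3)
  after r': (1 6 5 3 4 2)
  after g: (3 4 5)
  after f': (1 2 6)

g' r' r' g f'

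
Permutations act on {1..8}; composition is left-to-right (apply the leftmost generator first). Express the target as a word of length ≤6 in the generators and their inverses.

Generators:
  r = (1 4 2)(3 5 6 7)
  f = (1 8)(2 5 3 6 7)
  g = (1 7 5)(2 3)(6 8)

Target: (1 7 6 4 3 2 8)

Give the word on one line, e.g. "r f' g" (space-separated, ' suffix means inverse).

g' f' r g

  after g': (1 5 7)(2 3)(6 8)
  after f': (1 2 5 6)(3 7 8)
  after r: (2 6 4)(5 7 8)
  after g: (1 7 6 4 3 2 8)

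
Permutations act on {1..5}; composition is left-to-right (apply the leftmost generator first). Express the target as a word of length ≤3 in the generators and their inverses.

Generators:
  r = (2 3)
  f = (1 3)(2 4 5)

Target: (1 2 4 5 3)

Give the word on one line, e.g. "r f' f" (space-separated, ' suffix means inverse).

f r

  after f: (1 3)(2 4 5)
  after r: (1 2 4 5 3)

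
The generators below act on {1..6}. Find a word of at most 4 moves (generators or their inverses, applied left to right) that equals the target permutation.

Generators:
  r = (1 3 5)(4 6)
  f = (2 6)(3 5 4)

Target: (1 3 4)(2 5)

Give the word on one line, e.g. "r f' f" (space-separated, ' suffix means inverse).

f r' f'

  after f: (2 6)(3 5 4)
  after r': (1 5 6 2 4)
  after f': (1 3 4)(2 5)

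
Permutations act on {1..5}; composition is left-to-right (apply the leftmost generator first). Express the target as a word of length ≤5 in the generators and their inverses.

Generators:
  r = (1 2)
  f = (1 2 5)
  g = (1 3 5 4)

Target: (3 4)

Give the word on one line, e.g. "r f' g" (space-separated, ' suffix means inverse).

r f g' g'

  after r: (1 2)
  after f: (1 5)
  after g': (1 3)(4 5)
  after g': (3 4)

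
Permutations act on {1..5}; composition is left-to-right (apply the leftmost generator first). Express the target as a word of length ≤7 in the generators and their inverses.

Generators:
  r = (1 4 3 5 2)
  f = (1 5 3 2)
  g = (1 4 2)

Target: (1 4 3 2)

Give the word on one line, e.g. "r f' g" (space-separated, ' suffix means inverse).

f' g g f' f'

  after f': (1 2 3 5)
  after g: (2 3 5 4)
  after g: (1 4)(2 3 5)
  after f': (1 4 2 5 3)
  after f': (1 4 3 2)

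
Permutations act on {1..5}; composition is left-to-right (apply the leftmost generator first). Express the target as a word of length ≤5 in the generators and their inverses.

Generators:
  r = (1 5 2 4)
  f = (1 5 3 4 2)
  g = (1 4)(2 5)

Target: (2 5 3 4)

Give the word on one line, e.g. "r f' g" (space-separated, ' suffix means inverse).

g r' f

  after g: (1 4)(2 5)
  after r': (1 2)
  after f: (2 5 3 4)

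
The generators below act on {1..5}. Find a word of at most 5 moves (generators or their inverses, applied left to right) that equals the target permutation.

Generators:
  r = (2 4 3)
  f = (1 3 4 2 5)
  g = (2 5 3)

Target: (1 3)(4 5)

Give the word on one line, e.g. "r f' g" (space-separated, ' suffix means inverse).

g' r' f

  after g': (2 3 5)
  after r': (2 4)(3 5)
  after f: (1 3)(4 5)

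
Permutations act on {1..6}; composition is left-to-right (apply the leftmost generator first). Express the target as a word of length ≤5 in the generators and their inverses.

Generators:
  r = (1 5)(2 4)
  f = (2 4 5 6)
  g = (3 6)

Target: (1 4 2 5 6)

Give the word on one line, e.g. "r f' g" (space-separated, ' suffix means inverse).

  after f': (2 6 5 4)
  after r': (1 5 2 6)
  after f': (1 4 2 5 6)

f' r' f'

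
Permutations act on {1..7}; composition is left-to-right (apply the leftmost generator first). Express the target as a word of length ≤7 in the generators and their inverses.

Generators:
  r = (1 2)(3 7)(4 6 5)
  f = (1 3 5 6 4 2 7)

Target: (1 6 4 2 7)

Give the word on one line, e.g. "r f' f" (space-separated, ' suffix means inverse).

f f r' r' f'

  after f: (1 3 5 6 4 2 7)
  after f: (1 5 4 7 3 6 2)
  after r': (1 6)(3 4)
  after r': (1 4 7 3 5 6 2)
  after f': (1 6 4 2 7)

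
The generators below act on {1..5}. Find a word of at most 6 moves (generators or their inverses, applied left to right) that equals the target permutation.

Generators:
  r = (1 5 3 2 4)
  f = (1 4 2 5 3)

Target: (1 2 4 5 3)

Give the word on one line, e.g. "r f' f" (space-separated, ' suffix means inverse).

f f r' f' f'

  after f: (1 4 2 5 3)
  after f: (1 2 3 4 5)
  after r': (1 3 2 5 4)
  after f': (1 5)(3 4)
  after f': (1 2 4 5 3)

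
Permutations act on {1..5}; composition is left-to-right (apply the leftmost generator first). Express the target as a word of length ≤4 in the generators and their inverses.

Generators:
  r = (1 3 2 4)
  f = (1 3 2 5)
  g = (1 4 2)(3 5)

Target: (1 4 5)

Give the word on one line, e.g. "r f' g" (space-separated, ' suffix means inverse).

  after f: (1 3 2 5)
  after r: (1 2 5 3 4)
  after g': (1 4 2 3)
  after f: (1 4 5)

f r g' f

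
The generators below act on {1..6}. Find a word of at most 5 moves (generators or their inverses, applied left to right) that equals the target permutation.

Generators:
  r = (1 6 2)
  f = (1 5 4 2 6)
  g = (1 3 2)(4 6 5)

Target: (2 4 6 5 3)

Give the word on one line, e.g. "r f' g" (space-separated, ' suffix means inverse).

  after g: (1 3 2)(4 6 5)
  after r': (1 3 6 5 4)
  after f: (1 3)(2 6 4 5)
  after g: (1 2 5)
  after g: (2 4 6 5 3)

g r' f g g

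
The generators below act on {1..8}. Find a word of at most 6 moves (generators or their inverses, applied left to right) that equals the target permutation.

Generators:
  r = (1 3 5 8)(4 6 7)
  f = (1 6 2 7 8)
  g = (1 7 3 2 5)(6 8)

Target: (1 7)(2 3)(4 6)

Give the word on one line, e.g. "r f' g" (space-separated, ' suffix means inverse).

r r g' f

  after r: (1 3 5 8)(4 6 7)
  after r: (1 5)(3 8)(4 7 6)
  after g': (1 2 3 6 4)(7 8)
  after f: (1 7)(2 3)(4 6)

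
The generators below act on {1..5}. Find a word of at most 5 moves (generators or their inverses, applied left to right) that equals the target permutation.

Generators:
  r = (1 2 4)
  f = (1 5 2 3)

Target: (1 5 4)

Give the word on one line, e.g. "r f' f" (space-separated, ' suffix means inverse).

  after r: (1 2 4)
  after r: (1 4 2)
  after f': (1 4 5)(2 3)
  after r': (1 2 3)(4 5)
  after f': (1 5 4)

r r f' r' f'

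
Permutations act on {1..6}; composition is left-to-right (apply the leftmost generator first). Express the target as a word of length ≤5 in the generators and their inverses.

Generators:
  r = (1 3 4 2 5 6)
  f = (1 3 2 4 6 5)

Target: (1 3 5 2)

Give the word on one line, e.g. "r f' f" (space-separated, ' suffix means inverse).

  after r: (1 3 4 2 5 6)
  after f': (2 6 5 4 3)
  after r: (1 3 5 2)

r f' r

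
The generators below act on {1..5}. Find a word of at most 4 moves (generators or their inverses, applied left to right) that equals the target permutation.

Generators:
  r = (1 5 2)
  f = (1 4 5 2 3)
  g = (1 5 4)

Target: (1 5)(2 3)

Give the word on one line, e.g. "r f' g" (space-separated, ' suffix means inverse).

f g' g' r

  after f: (1 4 5 2 3)
  after g': (1 5 2 3 4)
  after g': (2 3 5)
  after r: (1 5)(2 3)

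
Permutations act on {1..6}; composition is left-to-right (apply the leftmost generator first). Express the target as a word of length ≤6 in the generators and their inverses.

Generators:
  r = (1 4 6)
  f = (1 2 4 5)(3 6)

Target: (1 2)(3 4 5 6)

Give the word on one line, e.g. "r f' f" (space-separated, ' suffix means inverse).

f' r f' f'

  after f': (1 5 4 2)(3 6)
  after r: (1 5 6 3)(2 4)
  after f': (1 4)(3 5)
  after f': (1 2)(3 4 5 6)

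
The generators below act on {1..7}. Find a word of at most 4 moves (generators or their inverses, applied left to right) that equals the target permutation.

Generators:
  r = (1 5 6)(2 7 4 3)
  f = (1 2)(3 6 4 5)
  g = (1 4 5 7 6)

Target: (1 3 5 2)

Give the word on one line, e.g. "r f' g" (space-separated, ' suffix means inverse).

r' f' g' g'

  after r': (1 6 5)(2 3 4 7)
  after f': (1 3 6 4 7)(2 5)
  after g': (1 3 7 6)(2 4 5)
  after g': (1 3 5 2)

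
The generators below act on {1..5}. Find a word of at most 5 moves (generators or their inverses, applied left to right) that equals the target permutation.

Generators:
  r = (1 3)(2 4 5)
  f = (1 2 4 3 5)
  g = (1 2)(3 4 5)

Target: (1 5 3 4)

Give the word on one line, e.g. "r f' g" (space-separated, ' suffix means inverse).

  after g: (1 2)(3 4 5)
  after f: (1 4)
  after g': (1 3 5 4 2)
  after g': (1 5 3 4)

g f g' g'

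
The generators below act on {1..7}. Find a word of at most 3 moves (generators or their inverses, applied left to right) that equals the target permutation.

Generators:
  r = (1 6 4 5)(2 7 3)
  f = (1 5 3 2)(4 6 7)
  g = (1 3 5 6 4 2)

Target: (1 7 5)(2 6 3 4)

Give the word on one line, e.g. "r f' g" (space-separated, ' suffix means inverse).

g' r g

  after g': (1 2 4 6 5 3)
  after r: (1 7 3 6)(2 5)
  after g: (1 7 5)(2 6 3 4)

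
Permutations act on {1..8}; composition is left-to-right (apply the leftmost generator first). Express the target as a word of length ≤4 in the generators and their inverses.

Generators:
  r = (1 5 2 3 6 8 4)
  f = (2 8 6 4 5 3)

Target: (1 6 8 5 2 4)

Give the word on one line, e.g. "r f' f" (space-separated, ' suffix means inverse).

  after r: (1 5 2 3 6 8 4)
  after r: (1 2 6 4 5 3 8)
  after f': (1 3 2 8)
  after r: (1 6 8 5 2 4)

r r f' r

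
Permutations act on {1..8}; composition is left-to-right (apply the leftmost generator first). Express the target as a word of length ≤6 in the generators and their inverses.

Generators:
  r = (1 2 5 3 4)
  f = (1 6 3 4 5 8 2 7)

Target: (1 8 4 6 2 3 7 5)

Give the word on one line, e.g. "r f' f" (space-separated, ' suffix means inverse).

f' r f' f' r'

  after f': (1 7 2 8 5 4 3 6)
  after r: (1 7 5)(2 8 3 6)
  after f': (1 2 5 7 4 3)(6 8)
  after f': (1 8)(2 4 6 5)(3 7)
  after r': (1 8 4 6 2 3 7 5)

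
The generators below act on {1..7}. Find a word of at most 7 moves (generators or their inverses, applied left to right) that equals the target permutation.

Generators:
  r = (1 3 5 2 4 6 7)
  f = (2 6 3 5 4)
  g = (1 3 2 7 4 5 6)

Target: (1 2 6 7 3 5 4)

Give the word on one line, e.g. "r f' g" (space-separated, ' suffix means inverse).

g' r r g' f'

  after g': (1 6 5 4 7 2 3)
  after r: (1 7 4)(2 5 6)
  after r: (3 5 7 6 4)
  after g': (1 6 7 5 2 3 4)
  after f': (1 2 6 7 3 5 4)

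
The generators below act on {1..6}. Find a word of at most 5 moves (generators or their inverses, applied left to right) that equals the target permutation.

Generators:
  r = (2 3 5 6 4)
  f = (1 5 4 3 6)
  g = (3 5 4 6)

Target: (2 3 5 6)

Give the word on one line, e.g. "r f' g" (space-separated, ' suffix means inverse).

  after g: (3 5 4 6)
  after r: (2 3 6 5)
  after f: (1 5 2 6 4 3)
  after r: (1 6 2 4 5 3)
  after f: (2 3 5 6)

g r f r f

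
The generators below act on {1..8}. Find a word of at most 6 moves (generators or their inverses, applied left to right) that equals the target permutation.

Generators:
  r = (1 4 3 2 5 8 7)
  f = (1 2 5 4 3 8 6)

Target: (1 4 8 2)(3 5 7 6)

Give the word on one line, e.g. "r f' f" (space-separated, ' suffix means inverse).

  after r': (1 7 8 5 2 3 4)
  after f: (1 7 6)(2 8 4)
  after r: (2 7 6 4 5 8 3)
  after r: (1 4 8 2)(3 5 7 6)

r' f r r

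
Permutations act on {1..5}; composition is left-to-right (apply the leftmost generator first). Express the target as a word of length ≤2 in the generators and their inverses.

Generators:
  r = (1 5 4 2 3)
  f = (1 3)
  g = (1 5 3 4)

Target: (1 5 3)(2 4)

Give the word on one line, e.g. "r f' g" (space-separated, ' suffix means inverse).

g' r'

  after g': (1 4 3 5)
  after r': (1 5 3)(2 4)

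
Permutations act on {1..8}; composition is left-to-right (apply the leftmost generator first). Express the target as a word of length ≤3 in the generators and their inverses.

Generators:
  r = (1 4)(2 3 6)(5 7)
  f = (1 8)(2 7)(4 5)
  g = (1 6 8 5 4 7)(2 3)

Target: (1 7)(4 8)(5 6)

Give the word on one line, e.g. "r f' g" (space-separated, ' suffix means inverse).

  after r: (1 4)(2 3 6)(5 7)
  after f': (1 5 2 3 6 7 4 8)
  after r': (1 7)(4 8)(5 6)

r f' r'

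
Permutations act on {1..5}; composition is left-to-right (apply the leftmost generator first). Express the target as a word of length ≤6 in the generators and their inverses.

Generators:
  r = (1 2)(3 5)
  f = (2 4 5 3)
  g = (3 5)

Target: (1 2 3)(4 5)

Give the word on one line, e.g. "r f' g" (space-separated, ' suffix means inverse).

g f' f' r

  after g: (3 5)
  after f': (2 3 4)
  after f': (2 5 4 3)
  after r: (1 2 3)(4 5)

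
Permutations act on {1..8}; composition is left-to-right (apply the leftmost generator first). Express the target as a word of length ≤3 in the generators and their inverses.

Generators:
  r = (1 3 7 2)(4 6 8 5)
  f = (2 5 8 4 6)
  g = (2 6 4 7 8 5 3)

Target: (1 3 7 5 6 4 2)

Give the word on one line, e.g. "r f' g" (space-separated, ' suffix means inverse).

r f

  after r: (1 3 7 2)(4 6 8 5)
  after f: (1 3 7 5 6 4 2)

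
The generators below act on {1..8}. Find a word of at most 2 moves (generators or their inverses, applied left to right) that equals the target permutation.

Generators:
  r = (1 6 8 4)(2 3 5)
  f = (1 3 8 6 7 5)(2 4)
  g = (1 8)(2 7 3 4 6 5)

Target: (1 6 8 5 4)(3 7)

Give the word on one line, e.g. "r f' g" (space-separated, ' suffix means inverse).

r' g

  after r': (1 4 8 6)(2 5 3)
  after g: (1 6 8 5 4)(3 7)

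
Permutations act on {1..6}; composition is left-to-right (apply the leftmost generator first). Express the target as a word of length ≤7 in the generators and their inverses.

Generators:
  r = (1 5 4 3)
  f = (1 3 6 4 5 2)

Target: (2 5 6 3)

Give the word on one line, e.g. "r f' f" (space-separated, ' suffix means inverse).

r' f r' f' r

  after r': (1 3 4 5)
  after f: (1 6 4 2)(3 5)
  after r': (1 6 5 4 2 3)
  after f': (1 3 2)(4 5 6)
  after r: (2 5 6 3)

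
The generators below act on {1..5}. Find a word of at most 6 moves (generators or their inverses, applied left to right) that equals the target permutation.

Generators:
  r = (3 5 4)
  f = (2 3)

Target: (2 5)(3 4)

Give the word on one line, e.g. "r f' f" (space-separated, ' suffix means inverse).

  after r: (3 5 4)
  after f': (2 3 5 4)
  after r: (2 5 3 4)
  after f: (2 5)(3 4)

r f' r f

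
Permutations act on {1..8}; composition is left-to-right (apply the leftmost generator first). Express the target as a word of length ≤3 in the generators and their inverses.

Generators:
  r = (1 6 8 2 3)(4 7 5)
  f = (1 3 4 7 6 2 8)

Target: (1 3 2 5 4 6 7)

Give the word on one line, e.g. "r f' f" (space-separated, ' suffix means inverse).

  after f': (1 8 2 6 7 4 3)
  after f': (1 2 7 3 8 6 4)
  after r: (1 3 2 5 4 6 7)

f' f' r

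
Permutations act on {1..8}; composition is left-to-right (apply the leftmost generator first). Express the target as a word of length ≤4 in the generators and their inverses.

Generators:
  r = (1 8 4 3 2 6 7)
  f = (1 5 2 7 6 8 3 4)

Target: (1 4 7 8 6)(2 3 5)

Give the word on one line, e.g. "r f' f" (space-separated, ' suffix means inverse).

  after f': (1 4 3 8 6 7 2 5)
  after r': (1 8 2 5 7 3)
  after f: (1 3 5 6 8 7 4)
  after r': (1 4 7 8 6)(2 3 5)

f' r' f r'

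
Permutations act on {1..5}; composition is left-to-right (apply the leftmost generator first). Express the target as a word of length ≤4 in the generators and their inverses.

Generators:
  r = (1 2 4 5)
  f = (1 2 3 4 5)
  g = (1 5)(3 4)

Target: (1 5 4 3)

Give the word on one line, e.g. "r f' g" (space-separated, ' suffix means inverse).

f r' f'

  after f: (1 2 3 4 5)
  after r': (2 3)
  after f': (1 5 4 3)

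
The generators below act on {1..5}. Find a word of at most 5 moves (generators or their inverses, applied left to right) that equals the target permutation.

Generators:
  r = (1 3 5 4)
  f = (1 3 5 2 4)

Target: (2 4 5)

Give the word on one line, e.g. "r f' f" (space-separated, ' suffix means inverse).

r' f' f' f' r'

  after r': (1 4 5 3)
  after f': (1 2 5)(3 4)
  after f': (1 5 4)(2 3)
  after f': (1 3 5 2)
  after r': (2 4 5)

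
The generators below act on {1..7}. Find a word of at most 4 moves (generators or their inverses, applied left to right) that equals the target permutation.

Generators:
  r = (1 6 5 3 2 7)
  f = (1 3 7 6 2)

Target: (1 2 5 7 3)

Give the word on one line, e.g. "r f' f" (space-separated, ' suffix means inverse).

r f' r'

  after r: (1 6 5 3 2 7)
  after f': (1 7 2 3 6 5)
  after r': (1 2 5 7 3)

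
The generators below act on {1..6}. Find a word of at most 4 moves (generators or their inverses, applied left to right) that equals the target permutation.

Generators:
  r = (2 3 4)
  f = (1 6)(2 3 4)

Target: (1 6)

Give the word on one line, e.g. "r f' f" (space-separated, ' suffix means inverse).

f' f' r f

  after f': (1 6)(2 4 3)
  after f': (2 3 4)
  after r: (2 4 3)
  after f: (1 6)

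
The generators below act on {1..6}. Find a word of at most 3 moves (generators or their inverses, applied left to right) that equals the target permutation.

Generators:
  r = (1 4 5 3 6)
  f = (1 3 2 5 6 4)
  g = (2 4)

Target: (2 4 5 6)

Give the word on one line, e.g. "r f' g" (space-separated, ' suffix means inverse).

r' f r'

  after r': (1 6 3 5 4)
  after f: (1 4 3 6 2 5)
  after r': (2 4 5 6)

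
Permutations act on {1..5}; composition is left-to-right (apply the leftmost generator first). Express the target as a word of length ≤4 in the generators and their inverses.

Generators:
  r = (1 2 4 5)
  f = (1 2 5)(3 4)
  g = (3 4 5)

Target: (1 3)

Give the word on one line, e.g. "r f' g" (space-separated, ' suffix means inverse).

f r f

  after f: (1 2 5)(3 4)
  after r: (1 4 3 5 2)
  after f: (1 3)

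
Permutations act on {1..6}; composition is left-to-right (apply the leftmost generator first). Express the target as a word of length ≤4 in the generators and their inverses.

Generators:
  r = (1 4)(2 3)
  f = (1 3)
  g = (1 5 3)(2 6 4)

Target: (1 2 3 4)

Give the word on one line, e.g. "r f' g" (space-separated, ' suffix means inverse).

f r

  after f: (1 3)
  after r: (1 2 3 4)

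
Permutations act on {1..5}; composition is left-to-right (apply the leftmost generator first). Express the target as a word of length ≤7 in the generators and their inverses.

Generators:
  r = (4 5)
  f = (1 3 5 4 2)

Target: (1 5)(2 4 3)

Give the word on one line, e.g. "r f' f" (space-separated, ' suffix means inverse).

  after f': (1 2 4 5 3)
  after f': (1 4 3 2 5)
  after r: (1 5)(2 4 3)
  after r: (1 4 3 2 5)
  after r: (1 5)(2 4 3)

f' f' r r r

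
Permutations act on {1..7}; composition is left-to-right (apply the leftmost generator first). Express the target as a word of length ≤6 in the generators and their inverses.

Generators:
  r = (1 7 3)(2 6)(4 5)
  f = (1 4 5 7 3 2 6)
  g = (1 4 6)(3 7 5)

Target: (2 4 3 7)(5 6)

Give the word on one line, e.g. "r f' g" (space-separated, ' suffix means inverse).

f' g r g' r

  after f': (1 6 2 3 7 5 4)
  after g: (2 7 3 5 6)
  after r: (1 7)(2 3 4 5)
  after g': (1 3)(2 5)(4 7 6)
  after r: (2 4 3 7)(5 6)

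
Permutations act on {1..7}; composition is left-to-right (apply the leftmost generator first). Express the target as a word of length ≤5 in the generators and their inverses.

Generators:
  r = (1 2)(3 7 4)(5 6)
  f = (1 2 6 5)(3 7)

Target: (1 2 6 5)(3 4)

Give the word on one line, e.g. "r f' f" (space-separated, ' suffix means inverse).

  after r: (1 2)(3 7 4)(5 6)
  after f: (1 6)(4 7)
  after r': (1 5 6 2)(3 4)
  after f': (1 6)(2 5)(3 4 7)
  after f': (1 2 6 5)(3 4)

r f r' f' f'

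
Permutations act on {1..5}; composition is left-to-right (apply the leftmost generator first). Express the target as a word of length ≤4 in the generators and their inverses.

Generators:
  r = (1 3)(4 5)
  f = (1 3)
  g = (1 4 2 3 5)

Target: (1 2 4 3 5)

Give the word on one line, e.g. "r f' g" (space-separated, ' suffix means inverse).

r g'

  after r: (1 3)(4 5)
  after g': (1 2 4 3 5)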